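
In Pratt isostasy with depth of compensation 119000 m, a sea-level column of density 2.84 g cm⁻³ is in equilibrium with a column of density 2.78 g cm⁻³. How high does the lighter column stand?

2570 m

ρ_ref D = ρ (D + h) → h = D (ρ_ref − ρ)/ρ.
h = 119000 m × (2.84 − 2.78)/2.78 = 2570 m.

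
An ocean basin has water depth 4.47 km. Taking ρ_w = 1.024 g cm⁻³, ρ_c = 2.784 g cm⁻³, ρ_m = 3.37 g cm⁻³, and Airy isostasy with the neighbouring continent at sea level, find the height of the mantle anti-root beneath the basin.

In Airy isostatic equilibrium: replacing crust with seawater at the top is compensated by replacing crust with mantle at the base: d (ρ_c − ρ_w) = a (ρ_m − ρ_c).
a = d (ρ_c − ρ_w)/(ρ_m − ρ_c) = 4.47 km × 1.76/0.586 = 13.4 km.

13.4 km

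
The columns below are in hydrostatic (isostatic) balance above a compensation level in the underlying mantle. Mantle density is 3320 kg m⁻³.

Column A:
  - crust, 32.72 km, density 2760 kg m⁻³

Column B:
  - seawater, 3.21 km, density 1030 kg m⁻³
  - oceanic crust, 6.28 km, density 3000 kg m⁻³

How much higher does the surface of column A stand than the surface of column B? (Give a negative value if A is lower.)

For any compensation level in the mantle, the mantle terms cancel and isostasy reduces to e = (Σt_A − Σt_B) − (Σ(ρt)_A − Σ(ρt)_B) / ρ_m.
Σt_A = 32.72 km; Σt_B = 9.49 km; Σ(ρt)_A = 90307.2; Σ(ρt)_B = 22146.3 (in km·kg m⁻³).
e = (32.72 − 9.49) − (90307.2 − 22146.3) / 3320 = 2.7 km.

2.7 km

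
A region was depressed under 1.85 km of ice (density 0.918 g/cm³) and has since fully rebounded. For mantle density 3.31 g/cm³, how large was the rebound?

Removing the load lets mantle flow back in; uplift u satisfies ρ_ice t = ρ_m u.
u = t ρ_ice/ρ_m = 1.85 km × 0.918/3.31 = 0.513 km.

0.513 km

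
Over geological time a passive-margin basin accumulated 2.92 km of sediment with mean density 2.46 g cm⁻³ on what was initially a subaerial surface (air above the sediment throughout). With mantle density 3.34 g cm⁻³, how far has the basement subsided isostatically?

2.15 km

Subaerial load: s = t ρ_sed / ρ_m = 2.92 km × 2.46/3.34 = 2.15 km.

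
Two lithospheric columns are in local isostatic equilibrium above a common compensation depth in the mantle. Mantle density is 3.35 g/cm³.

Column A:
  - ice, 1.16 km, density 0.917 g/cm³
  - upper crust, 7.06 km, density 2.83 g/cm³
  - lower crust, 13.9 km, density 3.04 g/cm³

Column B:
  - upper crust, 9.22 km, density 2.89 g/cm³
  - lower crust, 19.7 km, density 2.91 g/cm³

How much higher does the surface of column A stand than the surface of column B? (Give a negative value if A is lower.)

For any compensation level in the mantle, the mantle terms cancel and isostasy reduces to e = (Σt_A − Σt_B) − (Σ(ρt)_A − Σ(ρt)_B) / ρ_m.
Σt_A = 22.12 km; Σt_B = 28.92 km; Σ(ρt)_A = 63.29952; Σ(ρt)_B = 83.9728 (in km·g/cm³).
e = (22.12 − 28.92) − (63.29952 − 83.9728) / 3.35 = −0.629 km.

−0.629 km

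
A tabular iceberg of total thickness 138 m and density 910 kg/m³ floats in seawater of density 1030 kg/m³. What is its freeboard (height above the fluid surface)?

16.1 m

Floating equilibrium: submerged depth d = t ρ_obj/ρ_fluid = 138 m × 910/1030 = 121.9 m.
Freeboard = t − d = 138 m − 121.9 m = 16.1 m.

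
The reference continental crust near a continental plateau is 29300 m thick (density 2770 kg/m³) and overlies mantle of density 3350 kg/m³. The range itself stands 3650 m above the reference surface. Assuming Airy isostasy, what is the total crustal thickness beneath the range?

Root depth r = h ρ_c / (ρ_m − ρ_c) = 3650 m × 2770 / 580 = 17430 m.
Total thickness = T + h + r = 29300 m + 3650 m + 17430 m = 50400 m.

50400 m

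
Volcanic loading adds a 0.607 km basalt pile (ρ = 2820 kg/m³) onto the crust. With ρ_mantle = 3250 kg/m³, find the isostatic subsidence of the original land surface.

0.527 km

Subaerial loading: s = t ρ_load / ρ_m.
s = 0.607 km × 2820/3250 = 0.527 km.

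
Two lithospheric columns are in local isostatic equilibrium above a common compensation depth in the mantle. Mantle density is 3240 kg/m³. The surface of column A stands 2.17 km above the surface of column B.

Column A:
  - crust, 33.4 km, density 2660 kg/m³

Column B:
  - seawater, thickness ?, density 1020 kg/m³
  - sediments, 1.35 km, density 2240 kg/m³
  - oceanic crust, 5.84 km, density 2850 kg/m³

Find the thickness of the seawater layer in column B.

Take the compensation level at the base of the deeper column (depth z_c below the surface of column A) and equate Σ ρ_i t_i down to z_c; mantle fills any gap and the z_c terms cancel.
Column A: 33.4×2660 + (z_c − 33.4)×3240
Column B: 2.17×0 + x×1020 + 1.35×2240 + 5.84×2850 + (z_c − 2.17 − 7.19 − x)×3240
The z_c×3240 term appears on both sides and cancels. Collect the known terms of each column as K = Σ(ρt)_known − 3240 × (depth of known layers): K_A = 88844 − 3240×33.4 = −19372; K_B = 19668 − 3240×(2.17 + 7.19) = −10658.4.
Balance: K_A = K_B − x×(3240 − 1020), so x = (K_B − K_A)/(3240 − 1020) = 8713.6/2220 = 3.93 km.

3.93 km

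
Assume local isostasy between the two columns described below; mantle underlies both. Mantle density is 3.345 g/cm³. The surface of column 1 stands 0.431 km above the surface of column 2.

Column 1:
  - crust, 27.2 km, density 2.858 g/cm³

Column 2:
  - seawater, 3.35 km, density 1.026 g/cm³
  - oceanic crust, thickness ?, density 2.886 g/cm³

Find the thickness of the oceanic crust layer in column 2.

8.79 km

Take the compensation level at the base of the deeper column (depth z_c below the surface of column 1) and equate Σ ρ_i t_i down to z_c; mantle fills any gap and the z_c terms cancel.
Column 1: 27.2×2.858 + (z_c − 27.2)×3.345
Column 2: 0.431×0 + 3.35×1.026 + x×2.886 + (z_c − 0.431 − 3.35 − x)×3.345
The z_c×3.345 term appears on both sides and cancels. Collect the known terms of each column as K = Σ(ρt)_known − 3.345 × (depth of known layers): K_1 = 77.7376 − 3.345×27.2 = −13.2464; K_2 = 3.4371 − 3.345×(0.431 + 3.35) = −9.210345.
Balance: K_1 = K_2 − x×(3.345 − 2.886), so x = (K_2 − K_1)/(3.345 − 2.886) = 4.03606/0.459 = 8.79 km.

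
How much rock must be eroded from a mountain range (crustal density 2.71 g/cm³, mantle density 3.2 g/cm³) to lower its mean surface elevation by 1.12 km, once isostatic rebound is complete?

Net drop Δ = e − u = e − e ρ_c/ρ_m = e (ρ_m − ρ_c)/ρ_m.
e = Δ ρ_m/(ρ_m − ρ_c) = 1.12 km × 3.2/0.49 = 7.31 km.

7.31 km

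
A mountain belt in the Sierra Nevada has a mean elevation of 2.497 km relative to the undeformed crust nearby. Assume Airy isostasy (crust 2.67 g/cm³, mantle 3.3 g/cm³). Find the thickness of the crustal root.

Isostatic balance requires: the weight of the topography is balanced by the buoyancy of the root, ρ_c h = (ρ_m − ρ_c) r.
r = h · ρ_c / (ρ_m − ρ_c) = 2.497 km × 2.67 / (3.3 − 2.67) = 10.6 km.

10.6 km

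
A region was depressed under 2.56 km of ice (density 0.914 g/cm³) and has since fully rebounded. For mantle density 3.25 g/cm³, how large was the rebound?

Removing the load lets mantle flow back in; uplift u satisfies ρ_ice t = ρ_m u.
u = t ρ_ice/ρ_m = 2.56 km × 0.914/3.25 = 0.72 km.

0.72 km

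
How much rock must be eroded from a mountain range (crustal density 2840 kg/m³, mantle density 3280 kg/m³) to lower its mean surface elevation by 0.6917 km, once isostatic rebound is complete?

5.16 km

Net drop Δ = e − u = e − e ρ_c/ρ_m = e (ρ_m − ρ_c)/ρ_m.
e = Δ ρ_m/(ρ_m − ρ_c) = 0.6917 km × 3280/440 = 5.16 km.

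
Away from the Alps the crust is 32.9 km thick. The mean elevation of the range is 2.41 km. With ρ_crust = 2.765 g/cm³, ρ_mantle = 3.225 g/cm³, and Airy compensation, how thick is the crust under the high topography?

49.8 km

Root depth r = h ρ_c / (ρ_m − ρ_c) = 2.41 km × 2.765 / 0.46 = 14.49 km.
Total thickness = T + h + r = 32.9 km + 2.41 km + 14.49 km = 49.8 km.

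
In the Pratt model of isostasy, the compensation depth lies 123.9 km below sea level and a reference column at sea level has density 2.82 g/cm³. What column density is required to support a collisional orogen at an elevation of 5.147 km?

Pratt balance: ρ_ref D = ρ (D + h).
ρ = ρ_ref D/(D + h) = 2.82 × 123.9 km/(123.9 km + 5.147 km) = 2.71 g/cm³.

2.71 g/cm³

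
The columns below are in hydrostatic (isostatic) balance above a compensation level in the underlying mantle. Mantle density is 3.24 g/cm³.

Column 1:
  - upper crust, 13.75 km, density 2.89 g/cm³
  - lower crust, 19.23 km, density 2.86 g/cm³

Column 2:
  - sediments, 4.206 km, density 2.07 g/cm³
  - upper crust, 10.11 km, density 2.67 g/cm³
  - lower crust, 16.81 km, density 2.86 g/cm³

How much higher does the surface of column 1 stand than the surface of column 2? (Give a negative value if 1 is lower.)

−1.53 km

For any compensation level in the mantle, the mantle terms cancel and isostasy reduces to e = (Σt_1 − Σt_2) − (Σ(ρt)_1 − Σ(ρt)_2) / ρ_m.
Σt_1 = 32.98 km; Σt_2 = 31.126 km; Σ(ρt)_1 = 94.7353; Σ(ρt)_2 = 83.77672 (in km·g/cm³).
e = (32.98 − 31.126) − (94.7353 − 83.77672) / 3.24 = −1.53 km.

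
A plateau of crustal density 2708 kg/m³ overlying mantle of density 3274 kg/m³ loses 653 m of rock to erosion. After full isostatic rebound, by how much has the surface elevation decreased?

Rebound u = e ρ_c/ρ_m = 653 m × 2708/3274 = 540.1 m.
Net surface drop = e − u = 653 m − 540.1 m = e (ρ_m − ρ_c)/ρ_m = 113 m.

113 m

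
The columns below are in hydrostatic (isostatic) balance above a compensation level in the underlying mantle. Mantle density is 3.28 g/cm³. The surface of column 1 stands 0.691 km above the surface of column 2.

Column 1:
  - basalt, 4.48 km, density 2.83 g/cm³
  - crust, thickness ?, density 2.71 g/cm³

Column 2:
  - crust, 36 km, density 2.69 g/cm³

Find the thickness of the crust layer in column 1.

37.7 km

Take the compensation level at the base of the deeper column (depth z_c below the surface of column 1) and equate Σ ρ_i t_i down to z_c; mantle fills any gap and the z_c terms cancel.
Column 1: 4.48×2.83 + x×2.71 + (z_c − 4.48 − x)×3.28
Column 2: 0.691×0 + 36×2.69 + (z_c − 0.691 − 36)×3.28
The z_c×3.28 term appears on both sides and cancels. Collect the known terms of each column as K = Σ(ρt)_known − 3.28 × (depth of known layers): K_1 = 12.6784 − 3.28×4.48 = −2.016; K_2 = 96.84 − 3.28×(0.691 + 36) = −23.50648.
Balance: K_1 − x×(3.28 − 2.71) = K_2, so x = (K_1 − K_2)/(3.28 − 2.71) = 21.4905/0.57 = 37.7 km.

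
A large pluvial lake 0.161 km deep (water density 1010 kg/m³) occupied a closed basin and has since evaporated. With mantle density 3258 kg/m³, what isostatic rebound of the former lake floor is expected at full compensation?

0.0499 km

u = d ρ_w/ρ_m = 0.161 km × 1010/3258 = 0.0499 km.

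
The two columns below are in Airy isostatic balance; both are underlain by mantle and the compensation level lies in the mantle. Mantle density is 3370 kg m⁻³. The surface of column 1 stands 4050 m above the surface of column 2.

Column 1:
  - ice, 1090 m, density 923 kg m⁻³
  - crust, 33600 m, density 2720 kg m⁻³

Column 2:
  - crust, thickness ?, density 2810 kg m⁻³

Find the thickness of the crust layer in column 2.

19400 m

Take the compensation level at the base of the deeper column (depth z_c below the surface of column 1) and equate Σ ρ_i t_i down to z_c; mantle fills any gap and the z_c terms cancel.
Column 1: 1090×923 + 33600×2720 + (z_c − 34690)×3370
Column 2: 4050×0 + x×2810 + (z_c − 4050 − 0 − x)×3370
The z_c×3370 term appears on both sides and cancels. Collect the known terms of each column as K = Σ(ρt)_known − 3370 × (depth of known layers): K_1 = 92398070 − 3370×34690 = −24507230; K_2 = 0 − 3370×(4050 + 0) = −13648500.
Balance: K_1 = K_2 − x×(3370 − 2810), so x = (K_2 − K_1)/(3370 − 2810) = 10858700/560 = 19400 m.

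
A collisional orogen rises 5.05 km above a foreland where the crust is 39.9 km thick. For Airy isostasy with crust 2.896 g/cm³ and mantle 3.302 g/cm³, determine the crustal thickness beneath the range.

81 km

Root depth r = h ρ_c / (ρ_m − ρ_c) = 5.05 km × 2.896 / 0.406 = 36.02 km.
Total thickness = T + h + r = 39.9 km + 5.05 km + 36.02 km = 81 km.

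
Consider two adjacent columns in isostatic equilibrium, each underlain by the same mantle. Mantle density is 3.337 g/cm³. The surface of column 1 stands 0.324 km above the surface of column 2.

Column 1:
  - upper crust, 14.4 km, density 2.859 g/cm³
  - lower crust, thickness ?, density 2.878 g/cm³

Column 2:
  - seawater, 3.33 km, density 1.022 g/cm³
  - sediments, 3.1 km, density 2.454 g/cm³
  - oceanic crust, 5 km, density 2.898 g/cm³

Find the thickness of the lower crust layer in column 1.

Take the compensation level at the base of the deeper column (depth z_c below the surface of column 1) and equate Σ ρ_i t_i down to z_c; mantle fills any gap and the z_c terms cancel.
Column 1: 14.4×2.859 + x×2.878 + (z_c − 14.4 − x)×3.337
Column 2: 0.324×0 + 3.33×1.022 + 3.1×2.454 + 5×2.898 + (z_c − 0.324 − 11.43)×3.337
The z_c×3.337 term appears on both sides and cancels. Collect the known terms of each column as K = Σ(ρt)_known − 3.337 × (depth of known layers): K_1 = 41.1696 − 3.337×14.4 = −6.8832; K_2 = 25.50066 − 3.337×(0.324 + 11.43) = −13.722438.
Balance: K_1 − x×(3.337 − 2.878) = K_2, so x = (K_1 − K_2)/(3.337 − 2.878) = 6.83924/0.459 = 14.9 km.

14.9 km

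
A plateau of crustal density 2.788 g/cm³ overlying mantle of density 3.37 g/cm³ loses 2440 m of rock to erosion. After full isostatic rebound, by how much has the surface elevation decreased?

421 m

Rebound u = e ρ_c/ρ_m = 2440 m × 2.788/3.37 = 2019 m.
Net surface drop = e − u = 2440 m − 2019 m = e (ρ_m − ρ_c)/ρ_m = 421 m.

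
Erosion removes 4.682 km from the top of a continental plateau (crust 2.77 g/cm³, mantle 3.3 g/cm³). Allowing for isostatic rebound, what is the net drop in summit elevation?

Rebound u = e ρ_c/ρ_m = 4.682 km × 2.77/3.3 = 3.93 km.
Net surface drop = e − u = 4.682 km − 3.93 km = e (ρ_m − ρ_c)/ρ_m = 0.752 km.

0.752 km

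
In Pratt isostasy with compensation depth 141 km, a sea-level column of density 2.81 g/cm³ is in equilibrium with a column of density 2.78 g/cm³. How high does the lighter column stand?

ρ_ref D = ρ (D + h) → h = D (ρ_ref − ρ)/ρ.
h = 141 km × (2.81 − 2.78)/2.78 = 1.52 km.

1.52 km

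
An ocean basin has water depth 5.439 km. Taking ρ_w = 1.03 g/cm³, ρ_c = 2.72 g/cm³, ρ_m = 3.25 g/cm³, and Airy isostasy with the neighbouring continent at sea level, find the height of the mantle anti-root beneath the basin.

17.3 km

For local isostatic compensation: replacing crust with seawater at the top is compensated by replacing crust with mantle at the base: d (ρ_c − ρ_w) = a (ρ_m − ρ_c).
a = d (ρ_c − ρ_w)/(ρ_m − ρ_c) = 5.439 km × 1.69/0.53 = 17.3 km.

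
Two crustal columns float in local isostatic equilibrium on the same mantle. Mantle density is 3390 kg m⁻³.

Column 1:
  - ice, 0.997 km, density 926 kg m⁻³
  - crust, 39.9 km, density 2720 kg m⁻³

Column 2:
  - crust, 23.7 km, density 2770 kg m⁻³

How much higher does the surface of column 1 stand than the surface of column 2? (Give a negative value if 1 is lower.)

For any compensation level in the mantle, the mantle terms cancel and isostasy reduces to e = (Σt_1 − Σt_2) − (Σ(ρt)_1 − Σ(ρt)_2) / ρ_m.
Σt_1 = 40.897 km; Σt_2 = 23.7 km; Σ(ρt)_1 = 109451.222; Σ(ρt)_2 = 65649 (in km·kg m⁻³).
e = (40.897 − 23.7) − (109451.222 − 65649) / 3390 = 4.28 km.

4.28 km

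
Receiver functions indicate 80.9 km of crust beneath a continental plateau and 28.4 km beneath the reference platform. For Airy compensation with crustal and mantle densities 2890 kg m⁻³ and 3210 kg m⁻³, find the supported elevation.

Excess crust Δ = 80.9 km − 28.4 km = 52.5 km, split between elevation h and root r with h + r = Δ.
Airy balance ρ_c h = (ρ_m − ρ_c) r gives r = h ρ_c/(ρ_m − ρ_c), so h (1 + ρ_c/(ρ_m − ρ_c)) = Δ, i.e. h = Δ (ρ_m − ρ_c)/ρ_m.
h = 52.5 km × 320/3210 = 5.23 km.

5.23 km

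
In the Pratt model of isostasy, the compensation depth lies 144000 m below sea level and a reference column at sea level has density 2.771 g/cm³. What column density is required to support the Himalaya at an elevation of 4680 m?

2.68 g/cm³

Pratt balance: ρ_ref D = ρ (D + h).
ρ = ρ_ref D/(D + h) = 2.771 × 144000 m/(144000 m + 4680 m) = 2.68 g/cm³.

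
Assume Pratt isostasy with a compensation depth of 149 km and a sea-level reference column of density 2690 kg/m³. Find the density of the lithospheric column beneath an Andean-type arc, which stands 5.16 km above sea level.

2600 kg/m³

Pratt balance: ρ_ref D = ρ (D + h).
ρ = ρ_ref D/(D + h) = 2690 × 149 km/(149 km + 5.16 km) = 2600 kg/m³.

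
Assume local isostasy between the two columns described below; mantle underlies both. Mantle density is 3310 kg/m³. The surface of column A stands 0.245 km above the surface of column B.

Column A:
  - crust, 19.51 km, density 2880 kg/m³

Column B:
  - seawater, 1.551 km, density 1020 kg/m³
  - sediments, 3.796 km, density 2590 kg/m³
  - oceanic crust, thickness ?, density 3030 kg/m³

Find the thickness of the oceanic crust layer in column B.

4.62 km

Take the compensation level at the base of the deeper column (depth z_c below the surface of column A) and equate Σ ρ_i t_i down to z_c; mantle fills any gap and the z_c terms cancel.
Column A: 19.51×2880 + (z_c − 19.51)×3310
Column B: 0.245×0 + 1.551×1020 + 3.796×2590 + x×3030 + (z_c − 0.245 − 5.347 − x)×3310
The z_c×3310 term appears on both sides and cancels. Collect the known terms of each column as K = Σ(ρt)_known − 3310 × (depth of known layers): K_A = 56188.8 − 3310×19.51 = −8389.3; K_B = 11413.66 − 3310×(0.245 + 5.347) = −7095.86.
Balance: K_A = K_B − x×(3310 − 3030), so x = (K_B − K_A)/(3310 − 3030) = 1293.44/280 = 4.62 km.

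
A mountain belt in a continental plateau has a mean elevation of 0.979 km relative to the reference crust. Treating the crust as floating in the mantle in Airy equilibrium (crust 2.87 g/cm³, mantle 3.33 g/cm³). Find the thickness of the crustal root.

By Archimedes' principle applied to the lithosphere: the weight of the topography is balanced by the buoyancy of the root, ρ_c h = (ρ_m − ρ_c) r.
r = h · ρ_c / (ρ_m − ρ_c) = 0.979 km × 2.87 / (3.33 − 2.87) = 6.11 km.

6.11 km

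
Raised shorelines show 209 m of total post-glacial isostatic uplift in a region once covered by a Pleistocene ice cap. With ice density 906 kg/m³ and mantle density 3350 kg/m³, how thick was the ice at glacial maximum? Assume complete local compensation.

773 m

u = t ρ_ice/ρ_m → t = u ρ_m/ρ_ice = 209 m × 3350/906 = 773 m.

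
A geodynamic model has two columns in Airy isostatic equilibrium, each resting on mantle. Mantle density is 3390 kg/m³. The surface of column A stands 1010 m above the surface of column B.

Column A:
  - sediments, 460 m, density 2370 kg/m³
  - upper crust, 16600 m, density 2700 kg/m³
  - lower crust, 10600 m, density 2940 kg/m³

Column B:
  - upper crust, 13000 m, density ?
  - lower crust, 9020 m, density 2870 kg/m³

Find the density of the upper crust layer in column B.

2730 kg/m³

Take the compensation level at the base of the deeper column (depth z_c below the surface of column A) and equate Σ ρ_i t_i down to z_c; mantle fills any gap and the z_c terms cancel.
Column A: 460×2370 + 16600×2700 + 10600×2940 + (z_c − 27660)×3390
Column B: 1010×0 + 13000×ρ + 9020×2870 + (z_c − 1010 − 22020)×3390
The z_c×3390 term appears on both sides and cancels. Collect the known terms of each column as K = Σ(ρt)_known − 3390 × (depth of known layers): K_A = 77074200 − 3390×27660 = −16693200; K_B = 25887400 − 3390×(1010 + 22020) = −52184300.
Balance: K_A = K_B + 13000×ρ, so ρ = (K_A − K_B)/13000 = 35491100/13000 = 2730 kg/m³.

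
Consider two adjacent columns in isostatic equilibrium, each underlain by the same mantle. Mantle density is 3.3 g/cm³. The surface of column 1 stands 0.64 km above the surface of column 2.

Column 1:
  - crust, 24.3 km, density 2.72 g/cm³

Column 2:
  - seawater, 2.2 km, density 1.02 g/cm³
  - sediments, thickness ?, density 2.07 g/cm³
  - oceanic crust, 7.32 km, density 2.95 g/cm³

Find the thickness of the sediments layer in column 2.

3.58 km

Take the compensation level at the base of the deeper column (depth z_c below the surface of column 1) and equate Σ ρ_i t_i down to z_c; mantle fills any gap and the z_c terms cancel.
Column 1: 24.3×2.72 + (z_c − 24.3)×3.3
Column 2: 0.64×0 + 2.2×1.02 + x×2.07 + 7.32×2.95 + (z_c − 0.64 − 9.52 − x)×3.3
The z_c×3.3 term appears on both sides and cancels. Collect the known terms of each column as K = Σ(ρt)_known − 3.3 × (depth of known layers): K_1 = 66.096 − 3.3×24.3 = −14.094; K_2 = 23.838 − 3.3×(0.64 + 9.52) = −9.69.
Balance: K_1 = K_2 − x×(3.3 − 2.07), so x = (K_2 − K_1)/(3.3 − 2.07) = 4.404/1.23 = 3.58 km.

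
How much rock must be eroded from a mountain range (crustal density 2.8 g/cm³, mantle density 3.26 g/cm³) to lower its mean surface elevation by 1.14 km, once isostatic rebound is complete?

8.08 km

Net drop Δ = e − u = e − e ρ_c/ρ_m = e (ρ_m − ρ_c)/ρ_m.
e = Δ ρ_m/(ρ_m − ρ_c) = 1.14 km × 3.26/0.46 = 8.08 km.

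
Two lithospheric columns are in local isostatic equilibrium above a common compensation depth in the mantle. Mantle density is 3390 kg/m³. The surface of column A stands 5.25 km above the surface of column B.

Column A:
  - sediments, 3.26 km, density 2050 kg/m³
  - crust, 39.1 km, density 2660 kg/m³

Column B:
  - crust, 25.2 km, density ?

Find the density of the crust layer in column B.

2790 kg/m³

Take the compensation level at the base of the deeper column (depth z_c below the surface of column A) and equate Σ ρ_i t_i down to z_c; mantle fills any gap and the z_c terms cancel.
Column A: 3.26×2050 + 39.1×2660 + (z_c − 42.36)×3390
Column B: 5.25×0 + 25.2×ρ + (z_c − 5.25 − 25.2)×3390
The z_c×3390 term appears on both sides and cancels. Collect the known terms of each column as K = Σ(ρt)_known − 3390 × (depth of known layers): K_A = 110689 − 3390×42.36 = −32911.4; K_B = 0 − 3390×(5.25 + 25.2) = −103225.5.
Balance: K_A = K_B + 25.2×ρ, so ρ = (K_A − K_B)/25.2 = 70314.1/25.2 = 2790 kg/m³.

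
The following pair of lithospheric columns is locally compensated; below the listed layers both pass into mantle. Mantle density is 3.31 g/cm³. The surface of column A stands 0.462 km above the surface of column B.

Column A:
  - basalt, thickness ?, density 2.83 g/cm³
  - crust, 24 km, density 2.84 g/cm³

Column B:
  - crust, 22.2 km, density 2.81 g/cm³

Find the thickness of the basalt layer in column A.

Take the compensation level at the base of the deeper column (depth z_c below the surface of column A) and equate Σ ρ_i t_i down to z_c; mantle fills any gap and the z_c terms cancel.
Column A: x×2.83 + 24×2.84 + (z_c − 24 − x)×3.31
Column B: 0.462×0 + 22.2×2.81 + (z_c − 0.462 − 22.2)×3.31
The z_c×3.31 term appears on both sides and cancels. Collect the known terms of each column as K = Σ(ρt)_known − 3.31 × (depth of known layers): K_A = 68.16 − 3.31×24 = −11.28; K_B = 62.382 − 3.31×(0.462 + 22.2) = −12.62922.
Balance: K_A − x×(3.31 − 2.83) = K_B, so x = (K_A − K_B)/(3.31 − 2.83) = 1.34922/0.48 = 2.81 km.

2.81 km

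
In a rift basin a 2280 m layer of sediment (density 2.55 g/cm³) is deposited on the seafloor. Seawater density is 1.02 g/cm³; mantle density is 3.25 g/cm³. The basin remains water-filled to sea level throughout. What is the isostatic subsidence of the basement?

1560 m

Submarine loading: the sediment displaces seawater, and the subsidence is in turn flooded, so s (ρ_m − ρ_w) = t (ρ_sed − ρ_w).
s = 2280 m × (2.55 − 1.02) / (3.25 − 1.02) = 1560 m.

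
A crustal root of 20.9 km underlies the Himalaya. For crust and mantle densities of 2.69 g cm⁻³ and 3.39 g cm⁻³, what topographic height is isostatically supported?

5.44 km

In Airy isostatic equilibrium: ρ_c h = (ρ_m − ρ_c) r.
h = r (ρ_m − ρ_c) / ρ_c = 20.9 km × (3.39 − 2.69) / 2.69 = 5.44 km.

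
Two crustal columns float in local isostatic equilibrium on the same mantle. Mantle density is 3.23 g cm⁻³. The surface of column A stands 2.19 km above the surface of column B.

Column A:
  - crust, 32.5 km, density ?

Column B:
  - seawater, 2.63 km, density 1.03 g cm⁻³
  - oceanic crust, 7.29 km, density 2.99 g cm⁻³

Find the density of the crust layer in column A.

2.78 g cm⁻³

Take the compensation level at the base of the deeper column (depth z_c below the surface of column A) and equate Σ ρ_i t_i down to z_c; mantle fills any gap and the z_c terms cancel.
Column A: 32.5×ρ + (z_c − 32.5)×3.23
Column B: 2.19×0 + 2.63×1.03 + 7.29×2.99 + (z_c − 2.19 − 9.92)×3.23
The z_c×3.23 term appears on both sides and cancels. Collect the known terms of each column as K = Σ(ρt)_known − 3.23 × (depth of known layers): K_A = 0 − 3.23×32.5 = −104.975; K_B = 24.506 − 3.23×(2.19 + 9.92) = −14.6093.
Balance: K_A + 32.5×ρ = K_B, so ρ = (K_B − K_A)/32.5 = 90.3657/32.5 = 2.78 g cm⁻³.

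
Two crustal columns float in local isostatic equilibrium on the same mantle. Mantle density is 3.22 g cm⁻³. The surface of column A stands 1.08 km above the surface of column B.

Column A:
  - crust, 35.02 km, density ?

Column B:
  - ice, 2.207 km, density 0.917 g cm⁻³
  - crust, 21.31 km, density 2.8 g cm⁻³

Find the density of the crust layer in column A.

Take the compensation level at the base of the deeper column (depth z_c below the surface of column A) and equate Σ ρ_i t_i down to z_c; mantle fills any gap and the z_c terms cancel.
Column A: 35.02×ρ + (z_c − 35.02)×3.22
Column B: 1.08×0 + 2.207×0.917 + 21.31×2.8 + (z_c − 1.08 − 23.517)×3.22
The z_c×3.22 term appears on both sides and cancels. Collect the known terms of each column as K = Σ(ρt)_known − 3.22 × (depth of known layers): K_A = 0 − 3.22×35.02 = −112.7644; K_B = 61.691819 − 3.22×(1.08 + 23.517) = −17.510521.
Balance: K_A + 35.02×ρ = K_B, so ρ = (K_B − K_A)/35.02 = 95.2539/35.02 = 2.72 g cm⁻³.

2.72 g cm⁻³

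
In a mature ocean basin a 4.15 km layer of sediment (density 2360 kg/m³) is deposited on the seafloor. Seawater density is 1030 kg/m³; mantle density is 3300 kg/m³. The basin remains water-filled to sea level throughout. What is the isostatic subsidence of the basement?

2.43 km

Submarine loading: the sediment displaces seawater, and the subsidence is in turn flooded, so s (ρ_m − ρ_w) = t (ρ_sed − ρ_w).
s = 4.15 km × (2360 − 1030) / (3300 − 1030) = 2.43 km.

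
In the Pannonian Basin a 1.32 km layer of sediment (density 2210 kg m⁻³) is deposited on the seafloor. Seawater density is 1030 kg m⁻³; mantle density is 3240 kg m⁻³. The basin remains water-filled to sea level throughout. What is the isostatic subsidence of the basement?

0.705 km

Submarine loading: the sediment displaces seawater, and the subsidence is in turn flooded, so s (ρ_m − ρ_w) = t (ρ_sed − ρ_w).
s = 1.32 km × (2210 − 1030) / (3240 − 1030) = 0.705 km.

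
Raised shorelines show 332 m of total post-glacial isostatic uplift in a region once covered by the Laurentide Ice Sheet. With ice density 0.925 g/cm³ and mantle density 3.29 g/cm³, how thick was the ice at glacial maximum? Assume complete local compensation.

u = t ρ_ice/ρ_m → t = u ρ_m/ρ_ice = 332 m × 3.29/0.925 = 1180 m.

1180 m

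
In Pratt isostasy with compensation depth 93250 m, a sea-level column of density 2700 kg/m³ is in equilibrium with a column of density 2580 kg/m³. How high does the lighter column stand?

ρ_ref D = ρ (D + h) → h = D (ρ_ref − ρ)/ρ.
h = 93250 m × (2700 − 2580)/2580 = 4340 m.

4340 m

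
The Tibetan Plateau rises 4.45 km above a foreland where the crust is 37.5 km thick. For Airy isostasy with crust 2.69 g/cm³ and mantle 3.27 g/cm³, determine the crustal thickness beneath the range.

62.6 km

Root depth r = h ρ_c / (ρ_m − ρ_c) = 4.45 km × 2.69 / 0.58 = 20.64 km.
Total thickness = T + h + r = 37.5 km + 4.45 km + 20.64 km = 62.6 km.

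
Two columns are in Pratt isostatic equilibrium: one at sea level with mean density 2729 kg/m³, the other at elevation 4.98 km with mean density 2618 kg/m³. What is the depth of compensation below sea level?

117 km

ρ_ref D = ρ (D + h) → D (ρ_ref − ρ) = ρ h.
D = ρ h/(ρ_ref − ρ) = 2618 × 4.98 km/(2729 − 2618) = 117 km.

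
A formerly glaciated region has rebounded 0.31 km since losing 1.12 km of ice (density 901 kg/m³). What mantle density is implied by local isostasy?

ρ_m = ρ_ice t / u = 901 × 1.12 km/0.31 km = 3260 kg/m³.

3260 kg/m³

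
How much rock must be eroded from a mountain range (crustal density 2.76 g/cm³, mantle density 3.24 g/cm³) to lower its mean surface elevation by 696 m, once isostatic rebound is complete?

Net drop Δ = e − u = e − e ρ_c/ρ_m = e (ρ_m − ρ_c)/ρ_m.
e = Δ ρ_m/(ρ_m − ρ_c) = 696 m × 3.24/0.48 = 4700 m.

4700 m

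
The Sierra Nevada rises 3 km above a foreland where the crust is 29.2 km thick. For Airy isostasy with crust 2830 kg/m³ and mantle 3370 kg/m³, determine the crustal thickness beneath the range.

Root depth r = h ρ_c / (ρ_m − ρ_c) = 3 km × 2830 / 540 = 15.72 km.
Total thickness = T + h + r = 29.2 km + 3 km + 15.72 km = 47.9 km.

47.9 km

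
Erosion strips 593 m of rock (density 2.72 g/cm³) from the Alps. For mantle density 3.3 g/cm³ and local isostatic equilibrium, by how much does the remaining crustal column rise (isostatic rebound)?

Unloading: uplift u = e ρ_c/ρ_m = 593 m × 2.72/3.3 = 489 m.

489 m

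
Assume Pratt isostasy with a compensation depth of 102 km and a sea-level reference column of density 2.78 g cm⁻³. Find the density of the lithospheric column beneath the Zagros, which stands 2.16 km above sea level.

2.72 g cm⁻³

Pratt balance: ρ_ref D = ρ (D + h).
ρ = ρ_ref D/(D + h) = 2.78 × 102 km/(102 km + 2.16 km) = 2.72 g cm⁻³.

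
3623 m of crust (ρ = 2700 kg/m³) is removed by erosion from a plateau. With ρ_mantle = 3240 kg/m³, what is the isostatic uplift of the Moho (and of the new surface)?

3020 m

Unloading: uplift u = e ρ_c/ρ_m = 3623 m × 2700/3240 = 3020 m.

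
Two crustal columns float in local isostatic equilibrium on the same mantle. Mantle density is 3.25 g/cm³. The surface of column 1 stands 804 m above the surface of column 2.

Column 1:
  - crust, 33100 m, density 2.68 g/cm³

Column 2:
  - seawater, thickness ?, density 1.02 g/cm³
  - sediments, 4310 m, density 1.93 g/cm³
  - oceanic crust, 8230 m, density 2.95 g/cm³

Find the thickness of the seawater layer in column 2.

Take the compensation level at the base of the deeper column (depth z_c below the surface of column 1) and equate Σ ρ_i t_i down to z_c; mantle fills any gap and the z_c terms cancel.
Column 1: 33100×2.68 + (z_c − 33100)×3.25
Column 2: 804×0 + x×1.02 + 4310×1.93 + 8230×2.95 + (z_c − 804 − 12540 − x)×3.25
The z_c×3.25 term appears on both sides and cancels. Collect the known terms of each column as K = Σ(ρt)_known − 3.25 × (depth of known layers): K_1 = 88708 − 3.25×33100 = −18867; K_2 = 32596.8 − 3.25×(804 + 12540) = −10771.2.
Balance: K_1 = K_2 − x×(3.25 − 1.02), so x = (K_2 − K_1)/(3.25 − 1.02) = 8095.8/2.23 = 3630 m.

3630 m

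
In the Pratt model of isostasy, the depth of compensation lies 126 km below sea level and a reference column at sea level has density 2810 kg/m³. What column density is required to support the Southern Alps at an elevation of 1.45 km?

2780 kg/m³

Pratt balance: ρ_ref D = ρ (D + h).
ρ = ρ_ref D/(D + h) = 2810 × 126 km/(126 km + 1.45 km) = 2780 kg/m³.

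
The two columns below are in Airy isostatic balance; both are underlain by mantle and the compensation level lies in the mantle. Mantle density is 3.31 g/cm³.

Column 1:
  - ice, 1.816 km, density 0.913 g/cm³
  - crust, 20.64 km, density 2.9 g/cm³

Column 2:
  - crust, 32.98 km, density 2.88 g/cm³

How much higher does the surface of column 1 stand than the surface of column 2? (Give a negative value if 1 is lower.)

−0.413 km

For any compensation level in the mantle, the mantle terms cancel and isostasy reduces to e = (Σt_1 − Σt_2) − (Σ(ρt)_1 − Σ(ρt)_2) / ρ_m.
Σt_1 = 22.456 km; Σt_2 = 32.98 km; Σ(ρt)_1 = 61.514008; Σ(ρt)_2 = 94.9824 (in km·g/cm³).
e = (22.456 − 32.98) − (61.514008 − 94.9824) / 3.31 = −0.413 km.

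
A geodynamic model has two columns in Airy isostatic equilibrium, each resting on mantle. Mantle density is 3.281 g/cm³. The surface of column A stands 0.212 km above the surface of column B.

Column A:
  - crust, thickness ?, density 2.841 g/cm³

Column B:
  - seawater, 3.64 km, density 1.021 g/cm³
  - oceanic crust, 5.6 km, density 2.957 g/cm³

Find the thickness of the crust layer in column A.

Take the compensation level at the base of the deeper column (depth z_c below the surface of column A) and equate Σ ρ_i t_i down to z_c; mantle fills any gap and the z_c terms cancel.
Column A: x×2.841 + (z_c − 0 − x)×3.281
Column B: 0.212×0 + 3.64×1.021 + 5.6×2.957 + (z_c − 0.212 − 9.24)×3.281
The z_c×3.281 term appears on both sides and cancels. Collect the known terms of each column as K = Σ(ρt)_known − 3.281 × (depth of known layers): K_A = 0 − 3.281×0 = 0; K_B = 20.27564 − 3.281×(0.212 + 9.24) = −10.736372.
Balance: K_A − x×(3.281 − 2.841) = K_B, so x = (K_A − K_B)/(3.281 − 2.841) = 10.7364/0.44 = 24.4 km.

24.4 km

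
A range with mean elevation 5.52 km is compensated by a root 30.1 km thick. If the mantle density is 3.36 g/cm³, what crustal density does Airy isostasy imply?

2.84 g/cm³

ρ_c h = (ρ_m − ρ_c) r → ρ_c (h + r) = ρ_m r → ρ_c = ρ_m r / (h + r).
ρ_c = 3.36 × 30.1 km / (5.52 km + 30.1 km) = 2.84 g/cm³.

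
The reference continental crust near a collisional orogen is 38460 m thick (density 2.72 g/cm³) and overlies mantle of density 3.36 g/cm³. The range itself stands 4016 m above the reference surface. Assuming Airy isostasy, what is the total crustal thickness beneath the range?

Root depth r = h ρ_c / (ρ_m − ρ_c) = 4016 m × 2.72 / 0.64 = 17070 m.
Total thickness = T + h + r = 38460 m + 4016 m + 17070 m = 59500 m.

59500 m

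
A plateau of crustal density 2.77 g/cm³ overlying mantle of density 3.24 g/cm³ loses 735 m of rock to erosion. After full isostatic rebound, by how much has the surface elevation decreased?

107 m

Rebound u = e ρ_c/ρ_m = 735 m × 2.77/3.24 = 628.4 m.
Net surface drop = e − u = 735 m − 628.4 m = e (ρ_m − ρ_c)/ρ_m = 107 m.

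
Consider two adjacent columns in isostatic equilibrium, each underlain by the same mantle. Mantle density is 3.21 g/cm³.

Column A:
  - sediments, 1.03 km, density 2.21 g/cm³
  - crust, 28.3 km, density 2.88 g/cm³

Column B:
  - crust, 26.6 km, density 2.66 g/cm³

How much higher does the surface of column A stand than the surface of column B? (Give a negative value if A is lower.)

−1.33 km

For any compensation level in the mantle, the mantle terms cancel and isostasy reduces to e = (Σt_A − Σt_B) − (Σ(ρt)_A − Σ(ρt)_B) / ρ_m.
Σt_A = 29.33 km; Σt_B = 26.6 km; Σ(ρt)_A = 83.7803; Σ(ρt)_B = 70.756 (in km·g/cm³).
e = (29.33 − 26.6) − (83.7803 − 70.756) / 3.21 = −1.33 km.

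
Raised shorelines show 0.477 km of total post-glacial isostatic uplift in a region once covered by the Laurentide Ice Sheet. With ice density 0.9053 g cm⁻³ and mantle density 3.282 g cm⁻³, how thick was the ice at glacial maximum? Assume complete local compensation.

1.73 km

u = t ρ_ice/ρ_m → t = u ρ_m/ρ_ice = 0.477 km × 3.282/0.9053 = 1.73 km.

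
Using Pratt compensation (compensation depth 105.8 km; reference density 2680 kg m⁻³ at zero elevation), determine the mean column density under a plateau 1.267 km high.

2650 kg m⁻³

Pratt balance: ρ_ref D = ρ (D + h).
ρ = ρ_ref D/(D + h) = 2680 × 105.8 km/(105.8 km + 1.267 km) = 2650 kg m⁻³.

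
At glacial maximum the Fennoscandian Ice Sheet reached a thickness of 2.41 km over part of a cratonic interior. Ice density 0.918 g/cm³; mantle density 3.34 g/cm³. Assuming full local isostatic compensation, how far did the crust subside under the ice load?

In Airy isostatic equilibrium: the ice load ρ_ice t is balanced by mantle displaced below, ρ_m s.
s = t ρ_ice / ρ_m = 2.41 km × 0.918/3.34 = 0.662 km.

0.662 km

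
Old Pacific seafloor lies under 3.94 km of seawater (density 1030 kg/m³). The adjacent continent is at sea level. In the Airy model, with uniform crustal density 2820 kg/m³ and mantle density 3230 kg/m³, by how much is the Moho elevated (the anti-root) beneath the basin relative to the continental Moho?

17.2 km

For local isostatic compensation: replacing crust with seawater at the top is compensated by replacing crust with mantle at the base: d (ρ_c − ρ_w) = a (ρ_m − ρ_c).
a = d (ρ_c − ρ_w)/(ρ_m − ρ_c) = 3.94 km × 1790/410 = 17.2 km.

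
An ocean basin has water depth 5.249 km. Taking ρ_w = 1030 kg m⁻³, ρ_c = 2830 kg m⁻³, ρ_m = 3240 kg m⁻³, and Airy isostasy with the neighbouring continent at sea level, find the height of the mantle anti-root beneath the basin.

23 km

Balancing pressure at the compensation depth: replacing crust with seawater at the top is compensated by replacing crust with mantle at the base: d (ρ_c − ρ_w) = a (ρ_m − ρ_c).
a = d (ρ_c − ρ_w)/(ρ_m − ρ_c) = 5.249 km × 1800/410 = 23 km.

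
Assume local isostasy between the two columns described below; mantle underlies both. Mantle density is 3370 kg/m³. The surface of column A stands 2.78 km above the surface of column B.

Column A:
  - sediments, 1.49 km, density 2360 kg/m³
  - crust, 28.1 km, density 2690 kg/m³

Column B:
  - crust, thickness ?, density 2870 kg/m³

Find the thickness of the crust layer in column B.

22.5 km

Take the compensation level at the base of the deeper column (depth z_c below the surface of column A) and equate Σ ρ_i t_i down to z_c; mantle fills any gap and the z_c terms cancel.
Column A: 1.49×2360 + 28.1×2690 + (z_c − 29.59)×3370
Column B: 2.78×0 + x×2870 + (z_c − 2.78 − 0 − x)×3370
The z_c×3370 term appears on both sides and cancels. Collect the known terms of each column as K = Σ(ρt)_known − 3370 × (depth of known layers): K_A = 79105.4 − 3370×29.59 = −20612.9; K_B = 0 − 3370×(2.78 + 0) = −9368.6.
Balance: K_A = K_B − x×(3370 − 2870), so x = (K_B − K_A)/(3370 − 2870) = 11244.3/500 = 22.5 km.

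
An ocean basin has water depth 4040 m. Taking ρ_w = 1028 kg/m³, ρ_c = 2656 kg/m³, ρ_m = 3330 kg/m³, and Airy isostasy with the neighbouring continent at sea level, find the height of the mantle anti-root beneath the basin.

In Airy isostatic equilibrium: replacing crust with seawater at the top is compensated by replacing crust with mantle at the base: d (ρ_c − ρ_w) = a (ρ_m − ρ_c).
a = d (ρ_c − ρ_w)/(ρ_m − ρ_c) = 4040 m × 1628/674 = 9760 m.

9760 m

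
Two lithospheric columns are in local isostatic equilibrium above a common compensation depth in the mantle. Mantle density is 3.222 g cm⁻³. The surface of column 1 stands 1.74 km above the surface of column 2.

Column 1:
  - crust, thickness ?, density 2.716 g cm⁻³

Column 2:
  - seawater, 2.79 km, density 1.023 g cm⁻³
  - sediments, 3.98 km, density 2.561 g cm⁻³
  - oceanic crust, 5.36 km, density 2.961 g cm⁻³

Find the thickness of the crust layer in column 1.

Take the compensation level at the base of the deeper column (depth z_c below the surface of column 1) and equate Σ ρ_i t_i down to z_c; mantle fills any gap and the z_c terms cancel.
Column 1: x×2.716 + (z_c − 0 − x)×3.222
Column 2: 1.74×0 + 2.79×1.023 + 3.98×2.561 + 5.36×2.961 + (z_c − 1.74 − 12.13)×3.222
The z_c×3.222 term appears on both sides and cancels. Collect the known terms of each column as K = Σ(ρt)_known − 3.222 × (depth of known layers): K_1 = 0 − 3.222×0 = 0; K_2 = 28.91791 − 3.222×(1.74 + 12.13) = −15.77123.
Balance: K_1 − x×(3.222 − 2.716) = K_2, so x = (K_1 − K_2)/(3.222 − 2.716) = 15.7712/0.506 = 31.2 km.

31.2 km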